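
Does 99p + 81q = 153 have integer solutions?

Step 1: Compute gcd(99, 81).
gcd(99, 81) = 9

Step 2: Check divisibility.
Does 9 divide 153? 153 = 9 x 17, so yes.

By the theorem on linear Diophantine equations, 99p + 81q = 153 has integer solutions if and only if gcd(99, 81) divides 153. Since 9 | 153, solutions exist.

Yes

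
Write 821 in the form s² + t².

We need to find integers s, t > 0 such that s² + t² = 821.
Trying s = 14: t² = 821 - 14² = 821 - 196 = 625
t = 25
Check: 14² + 25² = 196 + 625 = 821 ✓

821 = 14² + 25²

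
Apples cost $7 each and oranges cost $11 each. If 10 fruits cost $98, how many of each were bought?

Let a = apples, o = oranges.
a + o = 10
7a + 11o = 98
Substitute o = 10 - a:
7a + 11(10 - a) = 98
(7 - 11)a = 98 - 110
-4a = -12
a = 3, o = 10 - 3 = 7

Apples: 3, Oranges: 7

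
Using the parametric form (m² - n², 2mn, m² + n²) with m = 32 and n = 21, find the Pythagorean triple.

a = m² - n² = 1024 - 441 = 583
b = 2mn = 2·32·21 = 1344
c = m² + n² = 1024 + 441 = 1465
Verify: 583² + 1344² = 339889 + 1806336 = 2146225 = 1465² ✓

(583, 1344, 1465)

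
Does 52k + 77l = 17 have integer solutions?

Step 1: Compute gcd(52, 77).
gcd(52, 77) = 1

Step 2: Check divisibility.
Does 1 divide 17? 17 = 1 x 17, so yes.

By the theorem on linear Diophantine equations, 52k + 77l = 17 has integer solutions if and only if gcd(52, 77) divides 17. Since 1 | 17, solutions exist.

Yes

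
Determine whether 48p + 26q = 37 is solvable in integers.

Step 1: Compute gcd(48, 26).
gcd(48, 26) = 2

Step 2: Check divisibility.
Does 2 divide 37? 37 = 2 x 18 + 1, so no.

By the theorem on linear Diophantine equations, 48p + 26q = 37 has integer solutions if and only if gcd(48, 26) divides 37. Since 2 does not divide 37, no solutions exist.

No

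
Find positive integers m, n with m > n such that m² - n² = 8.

Factor: m² - n² = (m+n)(m-n) = 8.
We need two factors of 8 with the same parity.
Use m+n = 4 and m-n = 2 (product 4·2 = 8).
Adding: 2m = 6, so m = 3.
Subtracting: 2n = 2, so n = 1.
Check: 3² - 1² = 9 - 1 = 8 ✓

m = 3, n = 1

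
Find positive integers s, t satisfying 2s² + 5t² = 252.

Try small values of s and check whether (252 - 2s²)/5 is a perfect square.
s = 6: 2·6² = 72, so 5t² = 252 - 72 = 180, giving t² = 36, t = 6.
Check: 2·6² + 5·6² = 72 + 180 = 252 ✓

s = 6, t = 6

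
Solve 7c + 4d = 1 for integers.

Step 1: Check solvability.
gcd(7, 4) = 1
Since 1 divides 1, solutions exist.

Step 2: Apply extended Euclidean algorithm to find gcd.
We find integers such that 7*x0 + 4*y0 = 1

Step 3: Scale the particular solution.
Multiply by 1/1 = 1:
c = -1, d = 2

Step 4: Verify.
7*(-1) + 4*(2) = 1 = 1 ✓

c = -1, d = 2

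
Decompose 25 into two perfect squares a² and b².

We need to find integers a, b > 0 such that a² + b² = 25.
Trying a = 3: b² = 25 - 3² = 25 - 9 = 16
b = 4
Check: 3² + 4² = 9 + 16 = 25 ✓

25 = 3² + 4²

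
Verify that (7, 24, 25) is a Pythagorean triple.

Compute a² + b²:
7² + 24² = 49 + 576 = 625
Compute c²:
25² = 625
Since 625 = 625, it is a Pythagorean triple.

Yes, it is a Pythagorean triple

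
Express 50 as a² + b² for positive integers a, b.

We need to find integers a, b > 0 such that a² + b² = 50.
Trying a = 1: b² = 50 - 1² = 50 - 1 = 49
b = 7
Check: 1² + 7² = 1 + 49 = 50 ✓

50 = 1² + 7²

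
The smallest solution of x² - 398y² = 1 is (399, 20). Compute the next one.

Solutions to x² - Dy² = 1 are generated by powers of (x₀ + y₀√D).
The next solution satisfies x₁ + y₁√398 = (x₀ + y₀√398)², giving:
x₁ = x₀² + 398y₀² = 399² + 398·20² = 159201 + 159200 = 318401
y₁ = 2x₀y₀ = 2·399·20 = 15960

Verify: 318401² - 398·15960² = 101379196801 - 101379196800 = 1 ✓

x = 318401, y = 15960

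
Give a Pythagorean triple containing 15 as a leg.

We need the other leg and hypotenuse such that 15² + x² = c².
Take x = 36, c = 39: 15² + 36² = 225 + 1296 = 1521 = 39² ✓
Triple: (15, 36, 39)

(15, 36, 39)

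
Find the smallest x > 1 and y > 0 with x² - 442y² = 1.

We seek the smallest positive integers (x, y) with x² - 442y² = 1, i.e., x² = 442y² + 1.
Try successive y values:
y = 1: x² = 442·1² + 1 = 443, not a perfect square
y = 2: x² = 442·2² + 1 = 1769, not a perfect square
y = 3: x² = 442·3² + 1 = 3979, not a perfect square
... continuing the search (or via continued fractions) ...
y = 42: x² = 442·42² + 1 = 779689, x = 883 ✓

Verify: 883² - 442·42² = 779689 - 779688 = 1 ✓

x = 883, y = 42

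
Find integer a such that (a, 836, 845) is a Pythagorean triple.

a² = c² - b² = 845² - 836² = 714025 - 698896 = 15129
a = sqrt(15129) = 123

123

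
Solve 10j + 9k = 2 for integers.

Step 1: Check solvability.
gcd(10, 9) = 1
Since 1 divides 2, solutions exist.

Step 2: Apply extended Euclidean algorithm to find gcd.
We find integers such that 10*x0 + 9*y0 = 1

Step 3: Scale the particular solution.
Multiply by 2/1 = 2:
j = 2, k = -2

Step 4: Verify.
10*(2) + 9*(-2) = 2 = 2 ✓

j = 2, k = -2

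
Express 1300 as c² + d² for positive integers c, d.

We need to find integers c, d > 0 such that c² + d² = 1300.
Trying c = 2: d² = 1300 - 2² = 1300 - 4 = 1296
d = 36
Check: 2² + 36² = 4 + 1296 = 1300 ✓

1300 = 2² + 36²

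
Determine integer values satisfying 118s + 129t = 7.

Step 1: Check solvability.
gcd(118, 129) = 1
Since 1 divides 7, solutions exist.

Step 2: Apply extended Euclidean algorithm to find gcd.
We find integers such that 118*x0 + 129*y0 = 1

Step 3: Scale the particular solution.
Multiply by 7/1 = 7:
s = -329, t = 301

Step 4: Verify.
118*(-329) + 129*(301) = 7 = 7 ✓

s = -329, t = 301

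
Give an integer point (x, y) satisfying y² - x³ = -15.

Try small integer x values and check whether x³ - 15 is a perfect square.
x = 4: x³ - 15 = 4³ - 15 = 64 - 15 = 49
Is 49 a perfect square? 7² = 49 ✓
So (x, y) = (4, -7) is a solution.

x = 4, y = -7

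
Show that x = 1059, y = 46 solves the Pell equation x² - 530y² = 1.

Compute x² = 1059² = 1121481
Compute 530y² = 530·46² = 530·2116 = 1121480
x² - 530y² = 1121481 - 1121480 = 1
Since this equals 1, (1059, 46) is a solution.

Yes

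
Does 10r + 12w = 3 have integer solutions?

Step 1: Compute gcd(10, 12).
gcd(10, 12) = 2

Step 2: Check divisibility.
Does 2 divide 3? 3 = 2 x 1 + 1, so no.

By the theorem on linear Diophantine equations, 10r + 12w = 3 has integer solutions if and only if gcd(10, 12) divides 3. Since 2 does not divide 3, no solutions exist.

No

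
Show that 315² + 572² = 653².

Compute a² + b² = 315² + 572² = 99225 + 327184 = 426409
Compute c² = 653² = 426409
Since 426409 = 426409, confirmed.

Yes, it is a Pythagorean triple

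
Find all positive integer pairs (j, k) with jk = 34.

The positive divisors of 34 are: 1, 2, 17, 34.
Each divisor d gives the pair (d, 34/d):
(1, 34), (2, 17), (17, 2), (34, 1)

(1, 34), (2, 17), (17, 2), (34, 1)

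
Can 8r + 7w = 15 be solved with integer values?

Step 1: Compute gcd(8, 7).
gcd(8, 7) = 1

Step 2: Check divisibility.
Does 1 divide 15? 15 = 1 x 15, so yes.

By the theorem on linear Diophantine equations, 8r + 7w = 15 has integer solutions if and only if gcd(8, 7) divides 15. Since 1 | 15, solutions exist.

Yes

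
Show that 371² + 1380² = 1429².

Compute a² + b² = 371² + 1380² = 137641 + 1904400 = 2042041
Compute c² = 1429² = 2042041
Since 2042041 = 2042041, confirmed.

Yes, it is a Pythagorean triple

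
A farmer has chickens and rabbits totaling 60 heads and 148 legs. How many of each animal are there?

Let c = chickens, r = rabbits.
Heads: c + r = 60
Legs: 2c + 4r = 148
From the first equation, c = 60 - r. Substitute:
2(60 - r) + 4r = 148
120 + 2r = 148
r = (148 - 120)/2 = 14
c = 60 - 14 = 46

Chickens: 46, Rabbits: 14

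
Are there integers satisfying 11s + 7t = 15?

Step 1: Compute gcd(11, 7).
gcd(11, 7) = 1

Step 2: Check divisibility.
Does 1 divide 15? 15 = 1 x 15, so yes.

By the theorem on linear Diophantine equations, 11s + 7t = 15 has integer solutions if and only if gcd(11, 7) divides 15. Since 1 | 15, solutions exist.

Yes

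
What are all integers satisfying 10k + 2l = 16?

Step 1: Compute gcd(10, 2) = 2.
Since 2 divides 16, solutions exist.

Step 2: Find a particular solution using extended Euclidean algorithm.
We get k₀ = 0, l₀ = 8.
Check: 10*0 + 2*8 = 16 = 16 ✓

Step 3: Write the general solution.
k = 0 + (2/2)t = 0 + 1t
l = 8 - (10/2)t = 8 - 5t
for any integer t.

k = 0 + 1t, l = 8 - 5t for integer t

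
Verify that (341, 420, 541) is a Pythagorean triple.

Compute a² + b²:
341² + 420² = 116281 + 176400 = 292681
Compute c²:
541² = 292681
Since 292681 = 292681, it is a Pythagorean triple.

Yes, it is a Pythagorean triple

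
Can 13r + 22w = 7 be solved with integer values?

Step 1: Compute gcd(13, 22).
gcd(13, 22) = 1

Step 2: Check divisibility.
Does 1 divide 7? 7 = 1 x 7, so yes.

By the theorem on linear Diophantine equations, 13r + 22w = 7 has integer solutions if and only if gcd(13, 22) divides 7. Since 1 | 7, solutions exist.

Yes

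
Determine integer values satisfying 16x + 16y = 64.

Step 1: Check solvability.
gcd(16, 16) = 16
Since 16 divides 64, solutions exist.

Step 2: Apply extended Euclidean algorithm to find gcd.
We find integers such that 16*x0 + 16*y0 = 16

Step 3: Scale the particular solution.
Multiply by 64/16 = 4:
x = 0, y = 4

Step 4: Verify.
16*(0) + 16*(4) = 64 = 64 ✓

x = 0, y = 4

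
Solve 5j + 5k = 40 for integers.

Step 1: Check solvability.
gcd(5, 5) = 5
Since 5 divides 40, solutions exist.

Step 2: Apply extended Euclidean algorithm to find gcd.
We find integers such that 5*x0 + 5*y0 = 5

Step 3: Scale the particular solution.
Multiply by 40/5 = 8:
j = 0, k = 8

Step 4: Verify.
5*(0) + 5*(8) = 40 = 40 ✓

j = 0, k = 8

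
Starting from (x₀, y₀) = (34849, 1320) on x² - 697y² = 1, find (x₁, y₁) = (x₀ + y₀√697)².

Solutions to x² - Dy² = 1 are generated by powers of (x₀ + y₀√D).
The next solution satisfies x₁ + y₁√697 = (x₀ + y₀√697)², giving:
x₁ = x₀² + 697y₀² = 34849² + 697·1320² = 1214452801 + 1214452800 = 2428905601
y₁ = 2x₀y₀ = 2·34849·1320 = 92001360

Verify: 2428905601² - 697·92001360² = 5899582418569171201 - 5899582418569171200 = 1 ✓

x = 2428905601, y = 92001360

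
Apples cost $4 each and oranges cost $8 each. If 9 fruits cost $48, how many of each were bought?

Let a = apples, o = oranges.
a + o = 9
4a + 8o = 48
Substitute o = 9 - a:
4a + 8(9 - a) = 48
(4 - 8)a = 48 - 72
-4a = -24
a = 6, o = 9 - 6 = 3

Apples: 6, Oranges: 3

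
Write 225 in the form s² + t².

We need to find integers s, t > 0 such that s² + t² = 225.
Trying s = 9: t² = 225 - 9² = 225 - 81 = 144
t = 12
Check: 9² + 12² = 81 + 144 = 225 ✓

225 = 9² + 12²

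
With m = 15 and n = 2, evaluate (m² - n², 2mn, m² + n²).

a = m² - n² = 225 - 4 = 221
b = 2mn = 2·15·2 = 60
c = m² + n² = 225 + 4 = 229
Verify: 221² + 60² = 48841 + 3600 = 52441 = 229² ✓

(221, 60, 229)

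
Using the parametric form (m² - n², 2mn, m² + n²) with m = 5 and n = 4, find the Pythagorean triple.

a = m² - n² = 5² - 4² = 25 - 16 = 9
b = 2mn = 2·5·4 = 40
c = m² + n² = 25 + 16 = 41
Verify: 9² + 40² = 81 + 1600 = 1681 = 41² ✓

(9, 40, 41)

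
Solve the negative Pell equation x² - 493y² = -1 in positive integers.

We need x² = 493y² - 1. Try successive y:
y = 1: x² = 493·1² - 1 = 492, not a perfect square
y = 2: x² = 493·2² - 1 = 1971, not a perfect square
y = 3: x² = 493·3² - 1 = 4436, not a perfect square
...
y = 30805: x² = 493·30805² - 1 = 467831376324 = 683982² ✓
Check: 683982² - 493·30805² = 467831376324 - 467831376325 = -1 ✓

x = 683982, y = 30805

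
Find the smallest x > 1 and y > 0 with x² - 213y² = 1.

We seek the smallest positive integers (x, y) with x² - 213y² = 1, i.e., x² = 213y² + 1.
Try successive y values:
y = 1: x² = 213·1² + 1 = 214, not a perfect square
y = 2: x² = 213·2² + 1 = 853, not a perfect square
y = 3: x² = 213·3² + 1 = 1918, not a perfect square
... continuing the search (or via continued fractions) ...
y = 13320: x² = 213·13320² + 1 = 37790971201, x = 194399 ✓

Verify: 194399² - 213·13320² = 37790971201 - 37790971200 = 1 ✓

x = 194399, y = 13320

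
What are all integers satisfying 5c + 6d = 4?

Step 1: Compute gcd(5, 6) = 1.
Since 1 divides 4, solutions exist.

Step 2: Find a particular solution using extended Euclidean algorithm.
We get c₀ = -4, d₀ = 4.
Check: 5*-4 + 6*4 = 4 = 4 ✓

Step 3: Write the general solution.
c = -4 + (6/1)t = -4 + 6t
d = 4 - (5/1)t = 4 - 5t
for any integer t.

c = -4 + 6t, d = 4 - 5t for integer t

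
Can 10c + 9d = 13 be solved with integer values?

Step 1: Compute gcd(10, 9).
gcd(10, 9) = 1

Step 2: Check divisibility.
Does 1 divide 13? 13 = 1 x 13, so yes.

By the theorem on linear Diophantine equations, 10c + 9d = 13 has integer solutions if and only if gcd(10, 9) divides 13. Since 1 | 13, solutions exist.

Yes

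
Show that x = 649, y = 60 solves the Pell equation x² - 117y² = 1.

Compute x² = 649² = 421201
Compute 117y² = 117·60² = 117·3600 = 421200
x² - 117y² = 421201 - 421200 = 1
Since this equals 1, (649, 60) is a solution.

Yes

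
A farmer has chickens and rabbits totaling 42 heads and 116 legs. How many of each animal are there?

Let c = chickens, r = rabbits.
Heads: c + r = 42
Legs: 2c + 4r = 116
From the first equation, c = 42 - r. Substitute:
2(42 - r) + 4r = 116
84 + 2r = 116
r = (116 - 84)/2 = 16
c = 42 - 16 = 26

Chickens: 26, Rabbits: 16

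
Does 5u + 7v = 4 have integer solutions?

Step 1: Compute gcd(5, 7).
gcd(5, 7) = 1

Step 2: Check divisibility.
Does 1 divide 4? 4 = 1 x 4, so yes.

By the theorem on linear Diophantine equations, 5u + 7v = 4 has integer solutions if and only if gcd(5, 7) divides 4. Since 1 | 4, solutions exist.

Yes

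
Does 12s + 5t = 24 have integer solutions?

Step 1: Compute gcd(12, 5).
gcd(12, 5) = 1

Step 2: Check divisibility.
Does 1 divide 24? 24 = 1 x 24, so yes.

By the theorem on linear Diophantine equations, 12s + 5t = 24 has integer solutions if and only if gcd(12, 5) divides 24. Since 1 | 24, solutions exist.

Yes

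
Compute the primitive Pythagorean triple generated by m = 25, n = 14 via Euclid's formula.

a = m² - n² = 625 - 196 = 429
b = 2mn = 2·25·14 = 700
c = m² + n² = 625 + 196 = 821
Verify: 429² + 700² = 184041 + 490000 = 674041 = 821² ✓

(429, 700, 821)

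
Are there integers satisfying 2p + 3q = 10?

Step 1: Compute gcd(2, 3).
gcd(2, 3) = 1

Step 2: Check divisibility.
Does 1 divide 10? 10 = 1 x 10, so yes.

By the theorem on linear Diophantine equations, 2p + 3q = 10 has integer solutions if and only if gcd(2, 3) divides 10. Since 1 | 10, solutions exist.

Yes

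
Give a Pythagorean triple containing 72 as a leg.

We need the other leg and hypotenuse such that 72² + x² = c².
Take x = 154, c = 170: 72² + 154² = 5184 + 23716 = 28900 = 170² ✓
Triple: (154, 72, 170)

(154, 72, 170)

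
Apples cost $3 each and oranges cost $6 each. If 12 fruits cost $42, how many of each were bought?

Let a = apples, o = oranges.
a + o = 12
3a + 6o = 42
Substitute o = 12 - a:
3a + 6(12 - a) = 42
(3 - 6)a = 42 - 72
-3a = -30
a = 10, o = 12 - 10 = 2

Apples: 10, Oranges: 2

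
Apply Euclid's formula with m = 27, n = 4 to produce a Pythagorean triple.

a = m² - n² = 27² - 4² = 729 - 16 = 713
b = 2mn = 2·27·4 = 216
c = m² + n² = 729 + 16 = 745
Verify: 713² + 216² = 508369 + 46656 = 555025 = 745² ✓

(713, 216, 745)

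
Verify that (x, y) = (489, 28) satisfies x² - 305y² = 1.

Compute x² = 489² = 239121
Compute 305y² = 305·28² = 305·784 = 239120
x² - 305y² = 239121 - 239120 = 1
Since this equals 1, (489, 28) is a solution.

Yes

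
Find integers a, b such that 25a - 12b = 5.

Step 1: Check solvability.
gcd(25, 12) = 1
Since 1 divides 5, solutions exist.

Step 2: Apply extended Euclidean algorithm to find gcd.
We find integers such that 25*x0 + 12*y0 = 1

Step 3: Scale the particular solution.
Multiply by 5/1 = 5:
a = 5, b = 10

Step 4: Verify.
25*(5) - 12*(10) = 5 = 5 ✓

a = 5, b = 10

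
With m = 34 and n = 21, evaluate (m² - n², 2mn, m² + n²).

a = m² - n² = 1156 - 441 = 715
b = 2mn = 2·34·21 = 1428
c = m² + n² = 1156 + 441 = 1597
Verify: 715² + 1428² = 511225 + 2039184 = 2550409 = 1597² ✓

(715, 1428, 1597)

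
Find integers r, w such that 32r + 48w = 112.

Step 1: Check solvability.
gcd(32, 48) = 16
Since 16 divides 112, solutions exist.

Step 2: Apply extended Euclidean algorithm to find gcd.
We find integers such that 32*x0 + 48*y0 = 16

Step 3: Scale the particular solution.
Multiply by 112/16 = 7:
r = -7, w = 7

Step 4: Verify.
32*(-7) + 48*(7) = 112 = 112 ✓

r = -7, w = 7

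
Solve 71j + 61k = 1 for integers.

Step 1: Check solvability.
gcd(71, 61) = 1
Since 1 divides 1, solutions exist.

Step 2: Apply extended Euclidean algorithm to find gcd.
We find integers such that 71*x0 + 61*y0 = 1

Step 3: Scale the particular solution.
Multiply by 1/1 = 1:
j = -6, k = 7

Step 4: Verify.
71*(-6) + 61*(7) = 1 = 1 ✓

j = -6, k = 7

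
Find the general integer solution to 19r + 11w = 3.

Step 1: Compute gcd(19, 11) = 1.
Since 1 divides 3, solutions exist.

Step 2: Find a particular solution using extended Euclidean algorithm.
We get r₀ = -12, w₀ = 21.
Check: 19*-12 + 11*21 = 3 = 3 ✓

Step 3: Write the general solution.
r = -12 + (11/1)t = -12 + 11t
w = 21 - (19/1)t = 21 - 19t
for any integer t.

r = -12 + 11t, w = 21 - 19t for integer t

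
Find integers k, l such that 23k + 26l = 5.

Step 1: Check solvability.
gcd(23, 26) = 1
Since 1 divides 5, solutions exist.

Step 2: Apply extended Euclidean algorithm to find gcd.
We find integers such that 23*x0 + 26*y0 = 1

Step 3: Scale the particular solution.
Multiply by 5/1 = 5:
k = -45, l = 40

Step 4: Verify.
23*(-45) + 26*(40) = 5 = 5 ✓

k = -45, l = 40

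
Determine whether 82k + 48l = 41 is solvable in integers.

Step 1: Compute gcd(82, 48).
gcd(82, 48) = 2

Step 2: Check divisibility.
Does 2 divide 41? 41 = 2 x 20 + 1, so no.

By the theorem on linear Diophantine equations, 82k + 48l = 41 has integer solutions if and only if gcd(82, 48) divides 41. Since 2 does not divide 41, no solutions exist.

No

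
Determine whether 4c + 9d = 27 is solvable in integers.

Step 1: Compute gcd(4, 9).
gcd(4, 9) = 1

Step 2: Check divisibility.
Does 1 divide 27? 27 = 1 x 27, so yes.

By the theorem on linear Diophantine equations, 4c + 9d = 27 has integer solutions if and only if gcd(4, 9) divides 27. Since 1 | 27, solutions exist.

Yes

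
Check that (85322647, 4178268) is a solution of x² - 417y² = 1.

Compute x² = 85322647² = 7279954091086609
Compute 417y² = 417·4178268² = 417·17457923479824 = 7279954091086608
x² - 417y² = 7279954091086609 - 7279954091086608 = 1
Since this equals 1, (85322647, 4178268) is a solution.

Yes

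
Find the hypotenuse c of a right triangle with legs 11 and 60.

c² = a² + b² = 11² + 60² = 121 + 3600 = 3721
c = 61

61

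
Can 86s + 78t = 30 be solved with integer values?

Step 1: Compute gcd(86, 78).
gcd(86, 78) = 2

Step 2: Check divisibility.
Does 2 divide 30? 30 = 2 x 15, so yes.

By the theorem on linear Diophantine equations, 86s + 78t = 30 has integer solutions if and only if gcd(86, 78) divides 30. Since 2 | 30, solutions exist.

Yes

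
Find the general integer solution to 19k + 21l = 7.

Step 1: Compute gcd(19, 21) = 1.
Since 1 divides 7, solutions exist.

Step 2: Find a particular solution using extended Euclidean algorithm.
We get k₀ = 70, l₀ = -63.
Check: 19*70 + 21*-63 = 7 = 7 ✓

Step 3: Write the general solution.
k = 70 + (21/1)t = 70 + 21t
l = -63 - (19/1)t = -63 - 19t
for any integer t.

k = 70 + 21t, l = -63 - 19t for integer t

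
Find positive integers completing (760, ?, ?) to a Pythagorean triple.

We need the other leg and hypotenuse such that 760² + x² = c².
Take x = 39, c = 761: 760² + 39² = 577600 + 1521 = 579121 = 761² ✓
Triple: (39, 760, 761)

(39, 760, 761)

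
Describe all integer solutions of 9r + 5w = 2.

Step 1: Compute gcd(9, 5) = 1.
Since 1 divides 2, solutions exist.

Step 2: Find a particular solution using extended Euclidean algorithm.
We get r₀ = -2, w₀ = 4.
Check: 9*-2 + 5*4 = 2 = 2 ✓

Step 3: Write the general solution.
r = -2 + (5/1)t = -2 + 5t
w = 4 - (9/1)t = 4 - 9t
for any integer t.

r = -2 + 5t, w = 4 - 9t for integer t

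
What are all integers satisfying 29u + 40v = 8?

Step 1: Compute gcd(29, 40) = 1.
Since 1 divides 8, solutions exist.

Step 2: Find a particular solution using extended Euclidean algorithm.
We get u₀ = -88, v₀ = 64.
Check: 29*-88 + 40*64 = 8 = 8 ✓

Step 3: Write the general solution.
u = -88 + (40/1)t = -88 + 40t
v = 64 - (29/1)t = 64 - 29t
for any integer t.

u = -88 + 40t, v = 64 - 29t for integer t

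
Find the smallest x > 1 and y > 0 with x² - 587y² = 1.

We seek the smallest positive integers (x, y) with x² - 587y² = 1, i.e., x² = 587y² + 1.
Try successive y values:
y = 1: x² = 587·1² + 1 = 588, not a perfect square
y = 2: x² = 587·2² + 1 = 2349, not a perfect square
y = 3: x² = 587·3² + 1 = 5284, not a perfect square
... continuing the search (or via continued fractions) ...
y = 78717: x² = 587·78717² + 1 = 3637266894244, x = 1907162 ✓

Verify: 1907162² - 587·78717² = 3637266894244 - 3637266894243 = 1 ✓

x = 1907162, y = 78717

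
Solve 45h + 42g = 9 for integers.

Step 1: Check solvability.
gcd(45, 42) = 3
Since 3 divides 9, solutions exist.

Step 2: Apply extended Euclidean algorithm to find gcd.
We find integers such that 45*x0 + 42*y0 = 3

Step 3: Scale the particular solution.
Multiply by 9/3 = 3:
h = 3, g = -3

Step 4: Verify.
45*(3) + 42*(-3) = 9 = 9 ✓

h = 3, g = -3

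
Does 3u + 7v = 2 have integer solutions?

Step 1: Compute gcd(3, 7).
gcd(3, 7) = 1

Step 2: Check divisibility.
Does 1 divide 2? 2 = 1 x 2, so yes.

By the theorem on linear Diophantine equations, 3u + 7v = 2 has integer solutions if and only if gcd(3, 7) divides 2. Since 1 | 2, solutions exist.

Yes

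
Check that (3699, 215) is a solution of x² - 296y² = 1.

Compute x² = 3699² = 13682601
Compute 296y² = 296·215² = 296·46225 = 13682600
x² - 296y² = 13682601 - 13682600 = 1
Since this equals 1, (3699, 215) is a solution.

Yes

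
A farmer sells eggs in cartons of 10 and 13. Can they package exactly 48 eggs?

We need non-negative a, b with 10a + 13b = 48.
gcd(10, 13) = 1 divides 48, but no a in [0, 4] gives non-negative b.

No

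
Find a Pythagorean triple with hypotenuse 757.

We need a² + b² = 757² = 573049.
Trying: 595² + 468² = 354025 + 219024 = 573049 ✓

(595, 468, 757)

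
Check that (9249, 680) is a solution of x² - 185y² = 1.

Compute x² = 9249² = 85544001
Compute 185y² = 185·680² = 185·462400 = 85544000
x² - 185y² = 85544001 - 85544000 = 1
Since this equals 1, (9249, 680) is a solution.

Yes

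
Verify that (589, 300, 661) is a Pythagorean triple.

Compute a² + b² = 589² + 300² = 346921 + 90000 = 436921
Compute c² = 661² = 436921
Since 436921 = 436921, confirmed.

Yes, it is a Pythagorean triple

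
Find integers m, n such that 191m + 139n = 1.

Step 1: Check solvability.
gcd(191, 139) = 1
Since 1 divides 1, solutions exist.

Step 2: Apply extended Euclidean algorithm to find gcd.
We find integers such that 191*x0 + 139*y0 = 1

Step 3: Scale the particular solution.
Multiply by 1/1 = 1:
m = -8, n = 11

Step 4: Verify.
191*(-8) + 139*(11) = 1 = 1 ✓

m = -8, n = 11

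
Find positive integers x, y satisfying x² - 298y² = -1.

We need x² = 298y² - 1. Try successive y:
y = 1: x² = 298·1² - 1 = 297, not a perfect square
y = 2: x² = 298·2² - 1 = 1191, not a perfect square
y = 3: x² = 298·3² - 1 = 2681, not a perfect square
...
y = 23725: x² = 298·23725² - 1 = 167736936249 = 409557² ✓
Check: 409557² - 298·23725² = 167736936249 - 167736936250 = -1 ✓

x = 409557, y = 23725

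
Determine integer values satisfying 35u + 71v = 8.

Step 1: Check solvability.
gcd(35, 71) = 1
Since 1 divides 8, solutions exist.

Step 2: Apply extended Euclidean algorithm to find gcd.
We find integers such that 35*x0 + 71*y0 = 1

Step 3: Scale the particular solution.
Multiply by 8/1 = 8:
u = -16, v = 8

Step 4: Verify.
35*(-16) + 71*(8) = 8 = 8 ✓

u = -16, v = 8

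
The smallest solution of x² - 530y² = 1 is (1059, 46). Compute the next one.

Solutions to x² - Dy² = 1 are generated by powers of (x₀ + y₀√D).
The next solution satisfies x₁ + y₁√530 = (x₀ + y₀√530)², giving:
x₁ = x₀² + 530y₀² = 1059² + 530·46² = 1121481 + 1121480 = 2242961
y₁ = 2x₀y₀ = 2·1059·46 = 97428

Verify: 2242961² - 530·97428² = 5030874047521 - 5030874047520 = 1 ✓

x = 2242961, y = 97428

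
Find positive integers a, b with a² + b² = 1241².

We need a² + b² = 1241² = 1540081.
Trying: 441² + 1160² = 194481 + 1345600 = 1540081 ✓

(441, 1160, 1241)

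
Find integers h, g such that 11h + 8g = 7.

Step 1: Check solvability.
gcd(11, 8) = 1
Since 1 divides 7, solutions exist.

Step 2: Apply extended Euclidean algorithm to find gcd.
We find integers such that 11*x0 + 8*y0 = 1

Step 3: Scale the particular solution.
Multiply by 7/1 = 7:
h = 21, g = -28

Step 4: Verify.
11*(21) + 8*(-28) = 7 = 7 ✓

h = 21, g = -28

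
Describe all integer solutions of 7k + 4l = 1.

Step 1: Compute gcd(7, 4) = 1.
Since 1 divides 1, solutions exist.

Step 2: Find a particular solution using extended Euclidean algorithm.
We get k₀ = -1, l₀ = 2.
Check: 7*-1 + 4*2 = 1 = 1 ✓

Step 3: Write the general solution.
k = -1 + (4/1)t = -1 + 4t
l = 2 - (7/1)t = 2 - 7t
for any integer t.

k = -1 + 4t, l = 2 - 7t for integer t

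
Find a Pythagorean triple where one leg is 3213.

We need the other leg and hypotenuse such that 3213² + x² = c².
Take x = 1540, c = 3563: 3213² + 1540² = 10323369 + 2371600 = 12694969 = 3563² ✓
Triple: (3213, 1540, 3563)

(3213, 1540, 3563)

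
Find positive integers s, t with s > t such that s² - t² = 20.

Factor: s² - t² = (s+t)(s-t) = 20.
We need two factors of 20 with the same parity.
Use s+t = 10 and s-t = 2 (product 10·2 = 20).
Adding: 2s = 12, so s = 6.
Subtracting: 2t = 8, so t = 4.
Check: 6² - 4² = 36 - 16 = 20 ✓

s = 6, t = 4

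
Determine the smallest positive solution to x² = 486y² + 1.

We seek the smallest positive integers (x, y) with x² - 486y² = 1, i.e., x² = 486y² + 1.
Try successive y values:
y = 1: x² = 486·1² + 1 = 487, not a perfect square
y = 2: x² = 486·2² + 1 = 1945, not a perfect square
y = 3: x² = 486·3² + 1 = 4375, not a perfect square
... continuing the search (or via continued fractions) ...
y = 22: x² = 486·22² + 1 = 235225, x = 485 ✓

Verify: 485² - 486·22² = 235225 - 235224 = 1 ✓

x = 485, y = 22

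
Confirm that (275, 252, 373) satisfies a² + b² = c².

Compute a² + b² = 275² + 252² = 75625 + 63504 = 139129
Compute c² = 373² = 139129
Since 139129 = 139129, confirmed.

Yes, it is a Pythagorean triple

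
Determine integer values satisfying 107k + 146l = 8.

Step 1: Check solvability.
gcd(107, 146) = 1
Since 1 divides 8, solutions exist.

Step 2: Apply extended Euclidean algorithm to find gcd.
We find integers such that 107*x0 + 146*y0 = 1

Step 3: Scale the particular solution.
Multiply by 8/1 = 8:
k = -120, l = 88

Step 4: Verify.
107*(-120) + 146*(88) = 8 = 8 ✓

k = -120, l = 88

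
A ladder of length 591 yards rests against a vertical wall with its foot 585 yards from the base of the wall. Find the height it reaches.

The ladder, wall, and ground form a right triangle with hypotenuse 591 and one leg 585.
By the Pythagorean theorem: h² = 591² - 585² = 349281 - 342225 = 7056
h = √7056 = 84 yards

84 yards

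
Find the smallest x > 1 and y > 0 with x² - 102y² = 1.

We seek the smallest positive integers (x, y) with x² - 102y² = 1, i.e., x² = 102y² + 1.
Try successive y values:
y = 1: x² = 102·1² + 1 = 103, not a perfect square
y = 2: x² = 102·2² + 1 = 409, not a perfect square
y = 3: x² = 102·3² + 1 = 919, not a perfect square
... continuing the search (or via continued fractions) ...
y = 10: x² = 102·10² + 1 = 10201, x = 101 ✓

Verify: 101² - 102·10² = 10201 - 10200 = 1 ✓

x = 101, y = 10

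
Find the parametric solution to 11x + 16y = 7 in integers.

Step 1: Compute gcd(11, 16) = 1.
Since 1 divides 7, solutions exist.

Step 2: Find a particular solution using extended Euclidean algorithm.
We get x₀ = 21, y₀ = -14.
Check: 11*21 + 16*-14 = 7 = 7 ✓

Step 3: Write the general solution.
x = 21 + (16/1)t = 21 + 16t
y = -14 - (11/1)t = -14 - 11t
for any integer t.

x = 21 + 16t, y = -14 - 11t for integer t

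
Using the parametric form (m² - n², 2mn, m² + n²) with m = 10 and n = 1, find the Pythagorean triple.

a = m² - n² = 10² - 1² = 100 - 1 = 99
b = 2mn = 2·10·1 = 20
c = m² + n² = 100 + 1 = 101
Verify: 99² + 20² = 9801 + 400 = 10201 = 101² ✓

(99, 20, 101)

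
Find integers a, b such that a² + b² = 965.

We need to find integers a, b > 0 such that a² + b² = 965.
Trying a = 2: b² = 965 - 2² = 965 - 4 = 961
b = 31
Check: 2² + 31² = 4 + 961 = 965 ✓

965 = 2² + 31²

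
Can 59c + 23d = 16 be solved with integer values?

Step 1: Compute gcd(59, 23).
gcd(59, 23) = 1

Step 2: Check divisibility.
Does 1 divide 16? 16 = 1 x 16, so yes.

By the theorem on linear Diophantine equations, 59c + 23d = 16 has integer solutions if and only if gcd(59, 23) divides 16. Since 1 | 16, solutions exist.

Yes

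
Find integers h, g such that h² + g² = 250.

We need to find integers h, g > 0 such that h² + g² = 250.
Trying h = 5: g² = 250 - 5² = 250 - 25 = 225
g = 15
Check: 5² + 15² = 25 + 225 = 250 ✓

250 = 5² + 15²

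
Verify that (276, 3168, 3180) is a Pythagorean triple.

Compute a² + b² = 276² + 3168² = 76176 + 10036224 = 10112400
Compute c² = 3180² = 10112400
Since 10112400 = 10112400, confirmed.

Yes, it is a Pythagorean triple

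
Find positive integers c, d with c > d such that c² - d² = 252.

Factor: c² - d² = (c+d)(c-d) = 252.
We need two factors of 252 with the same parity.
Use c+d = 126 and c-d = 2 (product 126·2 = 252).
Adding: 2c = 128, so c = 64.
Subtracting: 2d = 124, so d = 62.
Check: 64² - 62² = 4096 - 3844 = 252 ✓

c = 64, d = 62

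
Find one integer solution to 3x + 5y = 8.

Step 1: Check solvability.
gcd(3, 5) = 1
Since 1 divides 8, solutions exist.

Step 2: Apply extended Euclidean algorithm to find gcd.
We find integers such that 3*x0 + 5*y0 = 1

Step 3: Scale the particular solution.
Multiply by 8/1 = 8:
x = 16, y = -8

Step 4: Verify.
3*(16) + 5*(-8) = 8 = 8 ✓

x = 16, y = -8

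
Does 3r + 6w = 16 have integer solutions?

Step 1: Compute gcd(3, 6).
gcd(3, 6) = 3

Step 2: Check divisibility.
Does 3 divide 16? 16 = 3 x 5 + 1, so no.

By the theorem on linear Diophantine equations, 3r + 6w = 16 has integer solutions if and only if gcd(3, 6) divides 16. Since 3 does not divide 16, no solutions exist.

No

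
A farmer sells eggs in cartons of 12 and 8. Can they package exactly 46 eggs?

We need non-negative a, b with 12a + 8b = 46.
gcd(12, 8) = 4, and 4 does not divide 46.
No integer solutions exist.

No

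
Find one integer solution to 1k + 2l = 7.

Step 1: Check solvability.
gcd(1, 2) = 1
Since 1 divides 7, solutions exist.

Step 2: Apply extended Euclidean algorithm to find gcd.
We find integers such that 1*x0 + 2*y0 = 1

Step 3: Scale the particular solution.
Multiply by 7/1 = 7:
k = 7, l = 0

Step 4: Verify.
1*(7) + 2*(0) = 7 = 7 ✓

k = 7, l = 0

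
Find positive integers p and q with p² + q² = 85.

We need to find integers p, q > 0 such that p² + q² = 85.
Trying p = 2: q² = 85 - 2² = 85 - 4 = 81
q = 9
Check: 2² + 9² = 4 + 81 = 85 ✓

85 = 2² + 9²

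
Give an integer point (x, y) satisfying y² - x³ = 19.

Try small integer x values and check whether x³ + 19 is a perfect square.
x = 5: x³ + 19 = 5³ + 19 = 125 + 19 = 144
Is 144 a perfect square? 12² = 144 ✓
So (x, y) = (5, 12) is a solution.

x = 5, y = 12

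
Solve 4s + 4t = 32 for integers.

Step 1: Check solvability.
gcd(4, 4) = 4
Since 4 divides 32, solutions exist.

Step 2: Apply extended Euclidean algorithm to find gcd.
We find integers such that 4*x0 + 4*y0 = 4

Step 3: Scale the particular solution.
Multiply by 32/4 = 8:
s = 0, t = 8

Step 4: Verify.
4*(0) + 4*(8) = 32 = 32 ✓

s = 0, t = 8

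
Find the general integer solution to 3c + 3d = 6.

Step 1: Compute gcd(3, 3) = 3.
Since 3 divides 6, solutions exist.

Step 2: Find a particular solution using extended Euclidean algorithm.
We get c₀ = 0, d₀ = 2.
Check: 3*0 + 3*2 = 6 = 6 ✓

Step 3: Write the general solution.
c = 0 + (3/3)t = 0 + 1t
d = 2 - (3/3)t = 2 - 1t
for any integer t.

c = 0 + 1t, d = 2 - 1t for integer t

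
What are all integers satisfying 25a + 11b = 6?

Step 1: Compute gcd(25, 11) = 1.
Since 1 divides 6, solutions exist.

Step 2: Find a particular solution using extended Euclidean algorithm.
We get a₀ = 24, b₀ = -54.
Check: 25*24 + 11*-54 = 6 = 6 ✓

Step 3: Write the general solution.
a = 24 + (11/1)t = 24 + 11t
b = -54 - (25/1)t = -54 - 25t
for any integer t.

a = 24 + 11t, b = -54 - 25t for integer t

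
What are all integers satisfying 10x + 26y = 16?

Step 1: Compute gcd(10, 26) = 2.
Since 2 divides 16, solutions exist.

Step 2: Find a particular solution using extended Euclidean algorithm.
We get x₀ = -40, y₀ = 16.
Check: 10*-40 + 26*16 = 16 = 16 ✓

Step 3: Write the general solution.
x = -40 + (26/2)t = -40 + 13t
y = 16 - (10/2)t = 16 - 5t
for any integer t.

x = -40 + 13t, y = 16 - 5t for integer t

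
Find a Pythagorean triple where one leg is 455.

We need the other leg and hypotenuse such that 455² + x² = c².
Take x = 528, c = 697: 455² + 528² = 207025 + 278784 = 485809 = 697² ✓
Triple: (455, 528, 697)

(455, 528, 697)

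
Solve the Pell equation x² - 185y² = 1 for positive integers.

We seek the smallest positive integers (x, y) with x² - 185y² = 1, i.e., x² = 185y² + 1.
Try successive y values:
y = 1: x² = 185·1² + 1 = 186, not a perfect square
y = 2: x² = 185·2² + 1 = 741, not a perfect square
y = 3: x² = 185·3² + 1 = 1666, not a perfect square
... continuing the search (or via continued fractions) ...
y = 680: x² = 185·680² + 1 = 85544001, x = 9249 ✓

Verify: 9249² - 185·680² = 85544001 - 85544000 = 1 ✓

x = 9249, y = 680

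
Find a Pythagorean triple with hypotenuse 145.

We need a² + b² = 145² = 21025.
Trying: 143² + 24² = 20449 + 576 = 21025 ✓

(143, 24, 145)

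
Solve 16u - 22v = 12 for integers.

Step 1: Check solvability.
gcd(16, 22) = 2
Since 2 divides 12, solutions exist.

Step 2: Apply extended Euclidean algorithm to find gcd.
We find integers such that 16*x0 + 22*y0 = 2

Step 3: Scale the particular solution.
Multiply by 12/2 = 6:
u = -24, v = -18

Step 4: Verify.
16*(-24) - 22*(-18) = 12 = 12 ✓

u = -24, v = -18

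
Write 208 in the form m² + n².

We need to find integers m, n > 0 such that m² + n² = 208.
Trying m = 8: n² = 208 - 8² = 208 - 64 = 144
n = 12
Check: 8² + 12² = 64 + 144 = 208 ✓

208 = 8² + 12²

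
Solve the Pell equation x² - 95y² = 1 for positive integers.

We seek the smallest positive integers (x, y) with x² - 95y² = 1, i.e., x² = 95y² + 1.
Try successive y values:
y = 1: x² = 95·1² + 1 = 96, not a perfect square
y = 2: x² = 95·2² + 1 = 381, not a perfect square
y = 3: x² = 95·3² + 1 = 856, not a perfect square
... continuing the search (or via continued fractions) ...
y = 4: x² = 95·4² + 1 = 1521, x = 39 ✓

Verify: 39² - 95·4² = 1521 - 1520 = 1 ✓

x = 39, y = 4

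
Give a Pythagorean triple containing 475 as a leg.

We need the other leg and hypotenuse such that 475² + x² = c².
Take x = 132, c = 493: 475² + 132² = 225625 + 17424 = 243049 = 493² ✓
Triple: (475, 132, 493)

(475, 132, 493)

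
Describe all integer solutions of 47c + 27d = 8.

Step 1: Compute gcd(47, 27) = 1.
Since 1 divides 8, solutions exist.

Step 2: Find a particular solution using extended Euclidean algorithm.
We get c₀ = -32, d₀ = 56.
Check: 47*-32 + 27*56 = 8 = 8 ✓

Step 3: Write the general solution.
c = -32 + (27/1)t = -32 + 27t
d = 56 - (47/1)t = 56 - 47t
for any integer t.

c = -32 + 27t, d = 56 - 47t for integer t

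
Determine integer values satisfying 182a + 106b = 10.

Step 1: Check solvability.
gcd(182, 106) = 2
Since 2 divides 10, solutions exist.

Step 2: Apply extended Euclidean algorithm to find gcd.
We find integers such that 182*x0 + 106*y0 = 2

Step 3: Scale the particular solution.
Multiply by 10/2 = 5:
a = 35, b = -60

Step 4: Verify.
182*(35) + 106*(-60) = 10 = 10 ✓

a = 35, b = -60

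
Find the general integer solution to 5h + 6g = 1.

Step 1: Compute gcd(5, 6) = 1.
Since 1 divides 1, solutions exist.

Step 2: Find a particular solution using extended Euclidean algorithm.
We get h₀ = -1, g₀ = 1.
Check: 5*-1 + 6*1 = 1 = 1 ✓

Step 3: Write the general solution.
h = -1 + (6/1)t = -1 + 6t
g = 1 - (5/1)t = 1 - 5t
for any integer t.

h = -1 + 6t, g = 1 - 5t for integer t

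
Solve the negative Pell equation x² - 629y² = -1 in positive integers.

We need x² = 629y² - 1. Try successive y:
y = 1: x² = 629·1² - 1 = 628, not a perfect square
y = 2: x² = 629·2² - 1 = 2515, not a perfect square
y = 3: x² = 629·3² - 1 = 5660, not a perfect square
...
y = 313: x² = 629·313² - 1 = 61622500 = 7850² ✓
Check: 7850² - 629·313² = 61622500 - 61622501 = -1 ✓

x = 7850, y = 313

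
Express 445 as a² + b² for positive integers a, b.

We need to find integers a, b > 0 such that a² + b² = 445.
Trying a = 2: b² = 445 - 2² = 445 - 4 = 441
b = 21
Check: 2² + 21² = 4 + 441 = 445 ✓

445 = 2² + 21²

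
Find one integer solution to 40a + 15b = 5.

Step 1: Check solvability.
gcd(40, 15) = 5
Since 5 divides 5, solutions exist.

Step 2: Apply extended Euclidean algorithm to find gcd.
We find integers such that 40*x0 + 15*y0 = 5

Step 3: Scale the particular solution.
Multiply by 5/5 = 1:
a = -1, b = 3

Step 4: Verify.
40*(-1) + 15*(3) = 5 = 5 ✓

a = -1, b = 3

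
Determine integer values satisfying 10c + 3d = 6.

Step 1: Check solvability.
gcd(10, 3) = 1
Since 1 divides 6, solutions exist.

Step 2: Apply extended Euclidean algorithm to find gcd.
We find integers such that 10*x0 + 3*y0 = 1

Step 3: Scale the particular solution.
Multiply by 6/1 = 6:
c = 6, d = -18

Step 4: Verify.
10*(6) + 3*(-18) = 6 = 6 ✓

c = 6, d = -18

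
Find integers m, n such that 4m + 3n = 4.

Step 1: Check solvability.
gcd(4, 3) = 1
Since 1 divides 4, solutions exist.

Step 2: Apply extended Euclidean algorithm to find gcd.
We find integers such that 4*x0 + 3*y0 = 1

Step 3: Scale the particular solution.
Multiply by 4/1 = 4:
m = 4, n = -4

Step 4: Verify.
4*(4) + 3*(-4) = 4 = 4 ✓

m = 4, n = -4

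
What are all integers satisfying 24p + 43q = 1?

Step 1: Compute gcd(24, 43) = 1.
Since 1 divides 1, solutions exist.

Step 2: Find a particular solution using extended Euclidean algorithm.
We get p₀ = 9, q₀ = -5.
Check: 24*9 + 43*-5 = 1 = 1 ✓

Step 3: Write the general solution.
p = 9 + (43/1)t = 9 + 43t
q = -5 - (24/1)t = -5 - 24t
for any integer t.

p = 9 + 43t, q = -5 - 24t for integer t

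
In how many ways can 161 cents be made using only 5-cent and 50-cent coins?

We need non-negative integers (x, y) with 5x + 50y = 161.
For each x from 0 to 32, check if (161 - 5x) is a non-negative multiple of 50.
Solutions (x, y): none
Count: 0

0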